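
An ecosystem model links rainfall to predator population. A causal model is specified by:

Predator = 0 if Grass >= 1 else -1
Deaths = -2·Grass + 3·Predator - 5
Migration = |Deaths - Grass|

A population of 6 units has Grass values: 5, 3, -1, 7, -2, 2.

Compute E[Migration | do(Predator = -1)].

The intervention sets Predator=-1 in all 6 units regardless of Grass. Recomputing Migration per unit gives 23, 17, 5, 29, 2, 14; average 15.

15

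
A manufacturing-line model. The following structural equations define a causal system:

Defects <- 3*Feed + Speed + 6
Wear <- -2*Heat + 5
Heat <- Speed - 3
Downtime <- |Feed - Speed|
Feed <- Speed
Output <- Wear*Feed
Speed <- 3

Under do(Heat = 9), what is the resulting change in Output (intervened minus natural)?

The intervention breaks the incoming arrows to Heat: Heat <- Speed - 3 no longer applies, and Heat = 9.
Feed = Speed  [with Speed=3]  = 3
Wear = -2*Heat + 5  [with Heat=9]  = -13
Output = Wear*Feed  [with Wear=-13, Feed=3]  = -39
Without intervention: Feed = Speed  [with Speed=3]  = 3; Heat = Speed - 3  [with Speed=3]  = 0; Wear = -2*Heat + 5  [with Heat=0]  = 5; Output = Wear*Feed  [with Wear=5, Feed=3]  = 15.
Change = -39 − 15 = -54.

-54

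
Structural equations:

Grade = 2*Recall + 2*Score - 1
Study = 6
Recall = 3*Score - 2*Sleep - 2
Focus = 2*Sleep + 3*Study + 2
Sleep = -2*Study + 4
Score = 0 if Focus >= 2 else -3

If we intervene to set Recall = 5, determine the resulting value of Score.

The intervention breaks the incoming arrows to Recall: Recall = 3*Score - 2*Sleep - 2 no longer applies, and Recall = 5.
Since Score is not a descendant of the intervened variable, it is unaffected.
Sleep = -2*Study + 4  [with Study=6]  = -8
Focus = 2*Sleep + 3*Study + 2  [with Sleep=-8, Study=6]  = 4
Score = 0 if Focus >= 2 else -3  [with Focus=4]  = 0

0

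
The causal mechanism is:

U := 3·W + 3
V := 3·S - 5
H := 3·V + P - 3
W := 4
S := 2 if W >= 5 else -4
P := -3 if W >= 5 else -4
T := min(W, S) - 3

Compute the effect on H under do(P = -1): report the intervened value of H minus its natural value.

3

The intervention breaks the incoming arrows to P: P := -3 if W >= 5 else -4 no longer applies, and P = -1.
S = 2 if W >= 5 else -4  [with W=4]  = -4
V = 3·S - 5  [with S=-4]  = -17
H = 3·V + P - 3  [with V=-17, P=-1]  = -55
Without intervention: S = 2 if W >= 5 else -4  [with W=4]  = -4; P = -3 if W >= 5 else -4  [with W=4]  = -4; V = 3·S - 5  [with S=-4]  = -17; H = 3·V + P - 3  [with V=-17, P=-4]  = -58.
Change = -55 − (-58) = 3.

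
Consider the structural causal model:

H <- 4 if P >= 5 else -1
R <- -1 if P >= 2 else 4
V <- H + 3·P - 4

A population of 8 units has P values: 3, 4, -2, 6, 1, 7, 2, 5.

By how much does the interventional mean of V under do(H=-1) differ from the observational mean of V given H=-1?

4.95

Under do(H=-1), H's equation is replaced by H=-1 for every unit. Per-unit V: 4, 7, -11, 13, -2, 16, 1, 10. Mean = 4.75.
Conditioning on H=-1 selects the 5 unit(s) with P ∈ {3, 4, -2, 1, 2}. Their V values: 4, 7, -11, -2, 1. Mean = -0.2.
Difference = 4.75 − (-0.2) = 4.95.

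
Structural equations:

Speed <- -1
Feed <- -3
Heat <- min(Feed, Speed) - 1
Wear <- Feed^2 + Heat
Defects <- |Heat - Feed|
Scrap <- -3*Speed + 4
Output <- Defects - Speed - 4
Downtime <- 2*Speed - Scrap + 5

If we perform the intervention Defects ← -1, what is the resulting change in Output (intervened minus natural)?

Under do(Defects=-1), the mechanism Defects <- |Heat - Feed| is discarded; Defects is fixed at -1.
Output = Defects - Speed - 4  [with Defects=-1, Speed=-1]  = -4
Without intervention: Heat = min(Feed, Speed) - 1  [with Feed=-3, Speed=-1]  = -4; Defects = |Heat - Feed|  [with Heat=-4, Feed=-3]  = 1; Output = Defects - Speed - 4  [with Defects=1, Speed=-1]  = -2.
Change = -4 − (-2) = -2.

-2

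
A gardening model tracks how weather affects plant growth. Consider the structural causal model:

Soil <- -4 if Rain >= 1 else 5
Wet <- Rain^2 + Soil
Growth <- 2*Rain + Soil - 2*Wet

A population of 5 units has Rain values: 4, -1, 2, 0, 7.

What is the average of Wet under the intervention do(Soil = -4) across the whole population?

10

The intervention sets Soil=-4 in all 5 units regardless of Rain. Recomputing Wet per unit gives 12, -3, 0, -4, 45; average 10.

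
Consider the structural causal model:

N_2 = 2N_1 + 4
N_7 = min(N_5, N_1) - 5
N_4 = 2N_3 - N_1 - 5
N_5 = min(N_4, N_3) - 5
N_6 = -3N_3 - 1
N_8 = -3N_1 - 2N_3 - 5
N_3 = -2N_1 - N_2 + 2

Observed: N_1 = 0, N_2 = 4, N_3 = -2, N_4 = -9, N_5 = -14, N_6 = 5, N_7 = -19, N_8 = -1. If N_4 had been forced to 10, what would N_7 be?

The intervention breaks the incoming arrows to N_4: N_4 = 2N_3 - N_1 - 5 no longer applies, and N_4 = 10.
N_2 = 2N_1 + 4  [with N_1=0]  = 4
N_3 = -2N_1 - N_2 + 2  [with N_1=0, N_2=4]  = -2
N_5 = min(N_4, N_3) - 5  [with N_4=10, N_3=-2]  = -7
N_7 = min(N_5, N_1) - 5  [with N_5=-7, N_1=0]  = -12

-12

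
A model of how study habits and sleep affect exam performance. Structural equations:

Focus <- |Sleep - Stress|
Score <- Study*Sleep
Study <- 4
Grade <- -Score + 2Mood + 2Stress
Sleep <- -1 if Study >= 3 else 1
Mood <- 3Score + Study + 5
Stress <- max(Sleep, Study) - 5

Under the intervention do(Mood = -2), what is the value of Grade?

-2

Intervening sets Mood = -2 and removes its equation (Mood <- 3Score + Study + 5).
Sleep = -1 if Study >= 3 else 1  [with Study=4]  = -1
Stress = max(Sleep, Study) - 5  [with Sleep=-1, Study=4]  = -1
Score = Study*Sleep  [with Study=4, Sleep=-1]  = -4
Grade = -Score + 2Mood + 2Stress  [with Score=-4, Mood=-2, Stress=-1]  = -2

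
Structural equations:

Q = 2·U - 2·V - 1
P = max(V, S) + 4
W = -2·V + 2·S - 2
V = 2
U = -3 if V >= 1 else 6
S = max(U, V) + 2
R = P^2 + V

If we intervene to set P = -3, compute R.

The intervention breaks the incoming arrows to P: P = max(V, S) + 4 no longer applies, and P = -3.
R = P^2 + V  [with P=-3, V=2]  = 11

11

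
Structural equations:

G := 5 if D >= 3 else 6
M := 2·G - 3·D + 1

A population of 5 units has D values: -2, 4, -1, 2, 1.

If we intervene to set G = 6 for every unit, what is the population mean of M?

10.6

Every unit gets G=6 under the intervention. M values become 19, 1, 16, 7, 10; E[M|do(G=6)] = 10.6.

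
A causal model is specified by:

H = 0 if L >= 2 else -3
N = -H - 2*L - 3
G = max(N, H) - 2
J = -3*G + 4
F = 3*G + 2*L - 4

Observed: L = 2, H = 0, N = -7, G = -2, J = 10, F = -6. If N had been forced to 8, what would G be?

The intervention breaks the incoming arrows to N: N = -H - 2*L - 3 no longer applies, and N = 8.
H = 0 if L >= 2 else -3  [with L=2]  = 0
G = max(N, H) - 2  [with N=8, H=0]  = 6

6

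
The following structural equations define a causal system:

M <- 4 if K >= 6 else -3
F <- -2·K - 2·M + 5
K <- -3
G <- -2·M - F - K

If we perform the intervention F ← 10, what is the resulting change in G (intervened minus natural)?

The intervention breaks the incoming arrows to F: F <- -2·K - 2·M + 5 no longer applies, and F = 10.
M = 4 if K >= 6 else -3  [with K=-3]  = -3
G = -2·M - F - K  [with M=-3, F=10, K=-3]  = -1
Without intervention: M = 4 if K >= 6 else -3  [with K=-3]  = -3; F = -2·K - 2·M + 5  [with K=-3, M=-3]  = 17; G = -2·M - F - K  [with M=-3, F=17, K=-3]  = -8.
Change = -1 − (-8) = 7.

7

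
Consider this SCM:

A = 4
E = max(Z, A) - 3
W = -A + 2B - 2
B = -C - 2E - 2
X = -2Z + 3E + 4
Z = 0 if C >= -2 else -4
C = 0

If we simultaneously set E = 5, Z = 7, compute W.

The joint intervention fixes E = 5, Z = 7, removing each variable's own equation.
B = -C - 2E - 2  [with C=0, E=5]  = -12
W = -A + 2B - 2  [with A=4, B=-12]  = -30

-30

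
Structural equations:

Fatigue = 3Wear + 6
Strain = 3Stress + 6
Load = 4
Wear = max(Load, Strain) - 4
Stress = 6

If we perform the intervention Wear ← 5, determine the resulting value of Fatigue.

21

Intervening sets Wear = 5 and removes its equation (Wear = max(Load, Strain) - 4).
Fatigue = 3Wear + 6  [with Wear=5]  = 21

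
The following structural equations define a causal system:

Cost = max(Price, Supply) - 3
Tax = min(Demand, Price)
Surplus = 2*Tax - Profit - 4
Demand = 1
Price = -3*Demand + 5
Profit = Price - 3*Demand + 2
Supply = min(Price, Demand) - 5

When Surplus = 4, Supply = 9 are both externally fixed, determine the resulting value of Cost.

The joint intervention fixes Surplus = 4, Supply = 9, removing each variable's own equation.
Price = -3*Demand + 5  [with Demand=1]  = 2
Cost = max(Price, Supply) - 3  [with Price=2, Supply=9]  = 6

6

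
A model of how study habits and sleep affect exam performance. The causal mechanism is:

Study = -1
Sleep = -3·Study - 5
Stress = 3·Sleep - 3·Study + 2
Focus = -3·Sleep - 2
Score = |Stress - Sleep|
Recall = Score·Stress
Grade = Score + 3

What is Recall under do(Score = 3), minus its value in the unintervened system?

-2

The intervention breaks the incoming arrows to Score: Score = |Stress - Sleep| no longer applies, and Score = 3.
Sleep = -3·Study - 5  [with Study=-1]  = -2
Stress = 3·Sleep - 3·Study + 2  [with Sleep=-2, Study=-1]  = -1
Recall = Score·Stress  [with Score=3, Stress=-1]  = -3
Without intervention: Sleep = -3·Study - 5  [with Study=-1]  = -2; Stress = 3·Sleep - 3·Study + 2  [with Sleep=-2, Study=-1]  = -1; Score = |Stress - Sleep|  [with Stress=-1, Sleep=-2]  = 1; Recall = Score·Stress  [with Score=1, Stress=-1]  = -1.
Change = -3 − (-1) = -2.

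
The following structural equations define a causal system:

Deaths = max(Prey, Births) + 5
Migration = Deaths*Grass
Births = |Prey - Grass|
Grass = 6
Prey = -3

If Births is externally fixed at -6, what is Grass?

Under do(Births=-6), the mechanism Births = |Prey - Grass| is discarded; Births is fixed at -6.
Grass is not downstream of the intervention, so its value is determined by the original equations.

6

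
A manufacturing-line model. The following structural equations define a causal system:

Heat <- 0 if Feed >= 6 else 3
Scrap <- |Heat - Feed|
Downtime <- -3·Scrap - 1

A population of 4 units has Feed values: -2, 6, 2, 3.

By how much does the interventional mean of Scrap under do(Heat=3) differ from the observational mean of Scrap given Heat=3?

0.25

do(Heat=3) breaks Heat's dependence on Feed. With Heat=3 fixed, Scrap across the units is 5, 3, 1, 0, mean 2.25.
Conditioning on Heat=3 selects the 3 unit(s) with Feed ∈ {-2, 2, 3}. Their Scrap values: 5, 1, 0. Mean = 2.
Difference = 2.25 − 2 = 0.25.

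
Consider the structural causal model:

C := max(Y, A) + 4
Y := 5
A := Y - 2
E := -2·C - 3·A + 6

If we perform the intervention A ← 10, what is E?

-52

Under do(A=10), the mechanism A := Y - 2 is discarded; A is fixed at 10.
C = max(Y, A) + 4  [with Y=5, A=10]  = 14
E = -2·C - 3·A + 6  [with C=14, A=10]  = -52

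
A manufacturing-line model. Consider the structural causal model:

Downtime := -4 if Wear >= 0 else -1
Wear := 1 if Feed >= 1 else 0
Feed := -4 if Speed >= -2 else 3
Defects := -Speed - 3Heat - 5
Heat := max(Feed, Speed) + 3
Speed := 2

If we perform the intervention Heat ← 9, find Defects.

do(Heat=9) replaces the equation Heat := max(Feed, Speed) + 3 with the constant Heat = 9.
Defects = -Speed - 3Heat - 5  [with Speed=2, Heat=9]  = -34

-34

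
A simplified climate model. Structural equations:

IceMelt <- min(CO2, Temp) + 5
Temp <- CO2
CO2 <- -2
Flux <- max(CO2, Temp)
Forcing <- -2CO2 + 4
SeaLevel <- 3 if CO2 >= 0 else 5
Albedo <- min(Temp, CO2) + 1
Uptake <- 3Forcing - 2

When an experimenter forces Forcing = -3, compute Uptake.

do(Forcing=-3) replaces the equation Forcing <- -2CO2 + 4 with the constant Forcing = -3.
Uptake = 3Forcing - 2  [with Forcing=-3]  = -11

-11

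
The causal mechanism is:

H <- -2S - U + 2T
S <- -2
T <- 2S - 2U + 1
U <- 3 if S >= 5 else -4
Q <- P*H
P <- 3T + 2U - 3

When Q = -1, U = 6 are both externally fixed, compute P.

Under do(Q = -1, U = 6), each intervened variable's structural equation is replaced by its fixed value.
T = 2S - 2U + 1  [with S=-2, U=6]  = -15
P = 3T + 2U - 3  [with T=-15, U=6]  = -36

-36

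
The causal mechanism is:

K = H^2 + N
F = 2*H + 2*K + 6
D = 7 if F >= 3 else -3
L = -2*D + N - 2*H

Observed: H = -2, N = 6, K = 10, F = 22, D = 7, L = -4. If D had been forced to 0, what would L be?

The intervention breaks the incoming arrows to D: D = 7 if F >= 3 else -3 no longer applies, and D = 0.
L = -2*D + N - 2*H  [with D=0, N=6, H=-2]  = 10

10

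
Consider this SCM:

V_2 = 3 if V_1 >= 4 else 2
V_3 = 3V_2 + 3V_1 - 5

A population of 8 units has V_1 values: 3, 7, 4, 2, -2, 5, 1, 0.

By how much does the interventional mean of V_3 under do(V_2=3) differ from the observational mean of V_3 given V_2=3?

Under do(V_2=3), V_2's equation is replaced by V_2=3 for every unit. Per-unit V_3: 13, 25, 16, 10, -2, 19, 7, 4. Mean = 11.5.
E[V_3|V_2=3] averages over only the 3 units with V_2=3 (V_1 = 7, 4, 5): V_3 = 25, 16, 19, mean 20.
Difference = 11.5 − 20 = -8.5.

-8.5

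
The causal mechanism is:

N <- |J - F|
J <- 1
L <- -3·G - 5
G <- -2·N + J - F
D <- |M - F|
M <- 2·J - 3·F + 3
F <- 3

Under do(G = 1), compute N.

2

Under do(G=1), the mechanism G <- -2·N + J - F is discarded; G is fixed at 1.
Since N is not a descendant of the intervened variable, it is unaffected.
N = |J - F|  [with J=1, F=3]  = 2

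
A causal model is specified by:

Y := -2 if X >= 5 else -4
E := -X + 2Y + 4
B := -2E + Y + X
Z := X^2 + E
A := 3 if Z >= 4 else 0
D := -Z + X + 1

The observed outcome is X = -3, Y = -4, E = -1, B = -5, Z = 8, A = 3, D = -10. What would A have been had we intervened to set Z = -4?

0

The intervention breaks the incoming arrows to Z: Z := X^2 + E no longer applies, and Z = -4.
A = 3 if Z >= 4 else 0  [with Z=-4]  = 0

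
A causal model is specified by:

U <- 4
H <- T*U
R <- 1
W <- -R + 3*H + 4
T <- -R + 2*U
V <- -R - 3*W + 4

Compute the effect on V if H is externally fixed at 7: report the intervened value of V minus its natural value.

189

Under do(H=7), the mechanism H <- T*U is discarded; H is fixed at 7.
W = -R + 3*H + 4  [with R=1, H=7]  = 24
V = -R - 3*W + 4  [with R=1, W=24]  = -69
Without intervention: T = -R + 2*U  [with R=1, U=4]  = 7; H = T*U  [with T=7, U=4]  = 28; W = -R + 3*H + 4  [with R=1, H=28]  = 87; V = -R - 3*W + 4  [with R=1, W=87]  = -258.
Change = -69 − (-258) = 189.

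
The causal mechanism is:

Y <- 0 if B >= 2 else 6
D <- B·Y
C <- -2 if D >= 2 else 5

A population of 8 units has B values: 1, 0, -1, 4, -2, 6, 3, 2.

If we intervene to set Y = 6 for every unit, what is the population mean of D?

9.75

The intervention sets Y=6 in all 8 units regardless of B. Recomputing D per unit gives 6, 0, -6, 24, -12, 36, 18, 12; average 9.75.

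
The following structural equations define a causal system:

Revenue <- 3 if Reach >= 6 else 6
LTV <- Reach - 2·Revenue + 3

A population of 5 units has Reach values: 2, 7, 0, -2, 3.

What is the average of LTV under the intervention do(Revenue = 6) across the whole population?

-7

Under do(Revenue=6), Revenue's equation is replaced by Revenue=6 for every unit. Per-unit LTV: -7, -2, -9, -11, -6. Mean = -7.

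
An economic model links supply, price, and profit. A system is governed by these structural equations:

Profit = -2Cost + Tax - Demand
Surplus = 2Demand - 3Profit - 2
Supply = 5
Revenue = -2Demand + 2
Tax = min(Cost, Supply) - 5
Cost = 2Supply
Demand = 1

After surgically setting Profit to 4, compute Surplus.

Intervening sets Profit = 4 and removes its equation (Profit = -2Cost + Tax - Demand).
Surplus = 2Demand - 3Profit - 2  [with Demand=1, Profit=4]  = -12

-12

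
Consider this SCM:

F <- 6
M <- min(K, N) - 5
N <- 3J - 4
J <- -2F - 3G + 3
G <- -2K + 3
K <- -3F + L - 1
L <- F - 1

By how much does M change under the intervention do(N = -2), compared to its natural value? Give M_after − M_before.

296

Intervening sets N = -2 and removes its equation (N <- 3J - 4).
L = F - 1  [with F=6]  = 5
K = -3F + L - 1  [with F=6, L=5]  = -14
M = min(K, N) - 5  [with K=-14, N=-2]  = -19
Without intervention: L = F - 1  [with F=6]  = 5; K = -3F + L - 1  [with F=6, L=5]  = -14; G = -2K + 3  [with K=-14]  = 31; J = -2F - 3G + 3  [with F=6, G=31]  = -102; N = 3J - 4  [with J=-102]  = -310; M = min(K, N) - 5  [with K=-14, N=-310]  = -315.
Change = -19 − (-315) = 296.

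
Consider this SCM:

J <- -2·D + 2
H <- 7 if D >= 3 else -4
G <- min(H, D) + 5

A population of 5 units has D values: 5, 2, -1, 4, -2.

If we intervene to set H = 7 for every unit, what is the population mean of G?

do(H=7) breaks H's dependence on D. With H=7 fixed, G across the units is 10, 7, 4, 9, 3, mean 6.6.

6.6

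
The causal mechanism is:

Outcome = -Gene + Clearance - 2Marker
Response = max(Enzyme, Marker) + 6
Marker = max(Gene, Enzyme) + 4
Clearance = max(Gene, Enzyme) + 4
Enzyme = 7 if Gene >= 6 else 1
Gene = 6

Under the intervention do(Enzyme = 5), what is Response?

Under do(Enzyme=5), the mechanism Enzyme = 7 if Gene >= 6 else 1 is discarded; Enzyme is fixed at 5.
Marker = max(Gene, Enzyme) + 4  [with Gene=6, Enzyme=5]  = 10
Response = max(Enzyme, Marker) + 6  [with Enzyme=5, Marker=10]  = 16

16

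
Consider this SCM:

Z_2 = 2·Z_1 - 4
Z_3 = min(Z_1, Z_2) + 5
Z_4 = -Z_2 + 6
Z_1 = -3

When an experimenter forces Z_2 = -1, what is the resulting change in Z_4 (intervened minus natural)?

-9

Under do(Z_2=-1), the mechanism Z_2 = 2·Z_1 - 4 is discarded; Z_2 is fixed at -1.
Z_4 = -Z_2 + 6  [with Z_2=-1]  = 7
Without intervention: Z_2 = 2·Z_1 - 4  [with Z_1=-3]  = -10; Z_4 = -Z_2 + 6  [with Z_2=-10]  = 16.
Change = 7 − 16 = -9.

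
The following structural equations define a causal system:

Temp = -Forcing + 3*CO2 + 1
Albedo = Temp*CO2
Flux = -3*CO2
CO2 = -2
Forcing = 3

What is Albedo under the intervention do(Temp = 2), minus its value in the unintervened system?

-20

The intervention breaks the incoming arrows to Temp: Temp = -Forcing + 3*CO2 + 1 no longer applies, and Temp = 2.
Albedo = Temp*CO2  [with Temp=2, CO2=-2]  = -4
Without intervention: Temp = -Forcing + 3*CO2 + 1  [with Forcing=3, CO2=-2]  = -8; Albedo = Temp*CO2  [with Temp=-8, CO2=-2]  = 16.
Change = -4 − 16 = -20.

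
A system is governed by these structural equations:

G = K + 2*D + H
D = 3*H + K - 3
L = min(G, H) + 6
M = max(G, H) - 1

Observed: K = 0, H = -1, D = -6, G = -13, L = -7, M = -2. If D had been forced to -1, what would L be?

3

do(D=-1) replaces the equation D = 3*H + K - 3 with the constant D = -1.
G = K + 2*D + H  [with K=0, D=-1, H=-1]  = -3
L = min(G, H) + 6  [with G=-3, H=-1]  = 3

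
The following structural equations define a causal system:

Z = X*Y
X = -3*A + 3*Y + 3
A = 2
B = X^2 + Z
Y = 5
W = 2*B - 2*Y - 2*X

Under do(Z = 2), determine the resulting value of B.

Intervening sets Z = 2 and removes its equation (Z = X*Y).
X = -3*A + 3*Y + 3  [with A=2, Y=5]  = 12
B = X^2 + Z  [with X=12, Z=2]  = 146

146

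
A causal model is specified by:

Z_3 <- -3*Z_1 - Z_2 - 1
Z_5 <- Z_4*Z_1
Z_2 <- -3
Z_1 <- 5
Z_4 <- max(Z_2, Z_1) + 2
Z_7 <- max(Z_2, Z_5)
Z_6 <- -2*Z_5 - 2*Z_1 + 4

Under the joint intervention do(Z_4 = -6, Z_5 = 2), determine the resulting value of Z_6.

The joint intervention fixes Z_4 = -6, Z_5 = 2, removing each variable's own equation.
Z_6 = -2*Z_5 - 2*Z_1 + 4  [with Z_5=2, Z_1=5]  = -10

-10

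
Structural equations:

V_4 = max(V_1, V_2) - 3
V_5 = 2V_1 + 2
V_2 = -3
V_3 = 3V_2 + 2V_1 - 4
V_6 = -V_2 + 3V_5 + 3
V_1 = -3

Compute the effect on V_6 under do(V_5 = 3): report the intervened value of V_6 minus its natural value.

21

The intervention breaks the incoming arrows to V_5: V_5 = 2V_1 + 2 no longer applies, and V_5 = 3.
V_6 = -V_2 + 3V_5 + 3  [with V_2=-3, V_5=3]  = 15
Without intervention: V_5 = 2V_1 + 2  [with V_1=-3]  = -4; V_6 = -V_2 + 3V_5 + 3  [with V_2=-3, V_5=-4]  = -6.
Change = 15 − (-6) = 21.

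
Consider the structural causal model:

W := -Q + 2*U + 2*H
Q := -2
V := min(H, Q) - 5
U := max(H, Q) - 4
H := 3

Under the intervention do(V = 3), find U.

-1

Under do(V=3), the mechanism V := min(H, Q) - 5 is discarded; V is fixed at 3.
Since U is not a descendant of the intervened variable, it is unaffected.
U = max(H, Q) - 4  [with H=3, Q=-2]  = -1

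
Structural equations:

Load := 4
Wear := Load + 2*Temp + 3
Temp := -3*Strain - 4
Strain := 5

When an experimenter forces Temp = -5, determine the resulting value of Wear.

-3

The intervention breaks the incoming arrows to Temp: Temp := -3*Strain - 4 no longer applies, and Temp = -5.
Wear = Load + 2*Temp + 3  [with Load=4, Temp=-5]  = -3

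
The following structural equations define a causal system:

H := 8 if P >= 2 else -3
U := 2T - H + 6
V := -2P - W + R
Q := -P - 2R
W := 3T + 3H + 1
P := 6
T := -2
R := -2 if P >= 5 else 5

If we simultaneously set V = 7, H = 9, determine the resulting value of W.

Under do(V = 7, H = 9), each intervened variable's structural equation is replaced by its fixed value.
W = 3T + 3H + 1  [with T=-2, H=9]  = 22

22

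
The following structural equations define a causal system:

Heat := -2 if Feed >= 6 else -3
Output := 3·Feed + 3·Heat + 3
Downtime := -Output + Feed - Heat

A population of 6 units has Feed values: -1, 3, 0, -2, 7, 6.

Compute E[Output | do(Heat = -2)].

3.5

do(Heat=-2) breaks Heat's dependence on Feed. With Heat=-2 fixed, Output across the units is -6, 6, -3, -9, 18, 15, mean 3.5.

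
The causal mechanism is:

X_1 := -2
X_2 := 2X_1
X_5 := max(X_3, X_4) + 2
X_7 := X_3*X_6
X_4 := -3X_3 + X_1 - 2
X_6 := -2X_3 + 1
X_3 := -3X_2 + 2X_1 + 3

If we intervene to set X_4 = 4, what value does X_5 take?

Intervening sets X_4 = 4 and removes its equation (X_4 := -3X_3 + X_1 - 2).
X_2 = 2X_1  [with X_1=-2]  = -4
X_3 = -3X_2 + 2X_1 + 3  [with X_2=-4, X_1=-2]  = 11
X_5 = max(X_3, X_4) + 2  [with X_3=11, X_4=4]  = 13

13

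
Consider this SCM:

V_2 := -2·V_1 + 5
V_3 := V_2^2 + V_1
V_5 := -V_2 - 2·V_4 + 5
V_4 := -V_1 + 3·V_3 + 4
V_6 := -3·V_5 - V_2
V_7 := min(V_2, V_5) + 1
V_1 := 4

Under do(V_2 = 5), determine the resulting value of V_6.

Under do(V_2=5), the mechanism V_2 := -2·V_1 + 5 is discarded; V_2 is fixed at 5.
V_3 = V_2^2 + V_1  [with V_2=5, V_1=4]  = 29
V_4 = -V_1 + 3·V_3 + 4  [with V_1=4, V_3=29]  = 87
V_5 = -V_2 - 2·V_4 + 5  [with V_2=5, V_4=87]  = -174
V_6 = -3·V_5 - V_2  [with V_5=-174, V_2=5]  = 517

517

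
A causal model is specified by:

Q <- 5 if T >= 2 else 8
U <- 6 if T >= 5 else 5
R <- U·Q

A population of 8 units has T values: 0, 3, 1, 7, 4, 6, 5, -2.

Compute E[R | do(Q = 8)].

43

Every unit gets Q=8 under the intervention. R values become 40, 40, 40, 48, 40, 48, 48, 40; E[R|do(Q=8)] = 43.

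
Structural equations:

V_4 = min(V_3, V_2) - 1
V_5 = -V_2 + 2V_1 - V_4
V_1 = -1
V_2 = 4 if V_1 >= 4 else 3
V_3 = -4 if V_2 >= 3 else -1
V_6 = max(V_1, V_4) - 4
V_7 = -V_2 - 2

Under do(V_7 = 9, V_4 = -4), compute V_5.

-1

Under do(V_7 = 9, V_4 = -4), each intervened variable's structural equation is replaced by its fixed value.
V_2 = 4 if V_1 >= 4 else 3  [with V_1=-1]  = 3
V_5 = -V_2 + 2V_1 - V_4  [with V_2=3, V_1=-1, V_4=-4]  = -1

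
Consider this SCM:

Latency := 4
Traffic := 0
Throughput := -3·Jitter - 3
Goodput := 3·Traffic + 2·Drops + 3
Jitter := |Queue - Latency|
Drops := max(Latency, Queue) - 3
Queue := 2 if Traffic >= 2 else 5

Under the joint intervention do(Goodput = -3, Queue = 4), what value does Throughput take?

-3

Setting Goodput = -3, Queue = 4 by intervention discards those variables' equations.
Jitter = |Queue - Latency|  [with Queue=4, Latency=4]  = 0
Throughput = -3·Jitter - 3  [with Jitter=0]  = -3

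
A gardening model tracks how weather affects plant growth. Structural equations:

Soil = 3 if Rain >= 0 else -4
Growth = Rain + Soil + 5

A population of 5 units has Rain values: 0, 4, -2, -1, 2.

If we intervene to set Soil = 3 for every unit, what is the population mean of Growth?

8.6

Every unit gets Soil=3 under the intervention. Growth values become 8, 12, 6, 7, 10; E[Growth|do(Soil=3)] = 8.6.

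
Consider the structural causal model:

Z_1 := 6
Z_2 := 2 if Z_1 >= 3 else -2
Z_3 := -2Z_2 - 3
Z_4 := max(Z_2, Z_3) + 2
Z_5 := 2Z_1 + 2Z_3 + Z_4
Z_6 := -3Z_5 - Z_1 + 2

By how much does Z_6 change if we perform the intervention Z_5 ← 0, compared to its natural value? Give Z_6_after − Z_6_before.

6

The intervention breaks the incoming arrows to Z_5: Z_5 := 2Z_1 + 2Z_3 + Z_4 no longer applies, and Z_5 = 0.
Z_6 = -3Z_5 - Z_1 + 2  [with Z_5=0, Z_1=6]  = -4
Without intervention: Z_2 = 2 if Z_1 >= 3 else -2  [with Z_1=6]  = 2; Z_3 = -2Z_2 - 3  [with Z_2=2]  = -7; Z_4 = max(Z_2, Z_3) + 2  [with Z_2=2, Z_3=-7]  = 4; Z_5 = 2Z_1 + 2Z_3 + Z_4  [with Z_1=6, Z_3=-7, Z_4=4]  = 2; Z_6 = -3Z_5 - Z_1 + 2  [with Z_5=2, Z_1=6]  = -10.
Change = -4 − (-10) = 6.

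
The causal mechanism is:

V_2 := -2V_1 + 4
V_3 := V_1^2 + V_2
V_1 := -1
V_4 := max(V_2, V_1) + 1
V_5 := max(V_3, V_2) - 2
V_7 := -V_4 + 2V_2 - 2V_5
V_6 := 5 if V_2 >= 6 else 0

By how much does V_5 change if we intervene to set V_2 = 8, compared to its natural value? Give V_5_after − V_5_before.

2

do(V_2=8) replaces the equation V_2 := -2V_1 + 4 with the constant V_2 = 8.
V_3 = V_1^2 + V_2  [with V_1=-1, V_2=8]  = 9
V_5 = max(V_3, V_2) - 2  [with V_3=9, V_2=8]  = 7
Without intervention: V_2 = -2V_1 + 4  [with V_1=-1]  = 6; V_3 = V_1^2 + V_2  [with V_1=-1, V_2=6]  = 7; V_5 = max(V_3, V_2) - 2  [with V_3=7, V_2=6]  = 5.
Change = 7 − 5 = 2.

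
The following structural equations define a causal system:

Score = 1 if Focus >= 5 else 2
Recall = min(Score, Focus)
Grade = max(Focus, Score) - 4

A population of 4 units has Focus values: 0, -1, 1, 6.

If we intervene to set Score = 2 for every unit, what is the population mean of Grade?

do(Score=2) breaks Score's dependence on Focus. With Score=2 fixed, Grade across the units is -2, -2, -2, 2, mean -1.

-1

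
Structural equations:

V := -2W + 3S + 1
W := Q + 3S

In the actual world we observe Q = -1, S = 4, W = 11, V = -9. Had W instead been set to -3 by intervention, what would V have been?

The intervention breaks the incoming arrows to W: W := Q + 3S no longer applies, and W = -3.
V = -2W + 3S + 1  [with W=-3, S=4]  = 19

19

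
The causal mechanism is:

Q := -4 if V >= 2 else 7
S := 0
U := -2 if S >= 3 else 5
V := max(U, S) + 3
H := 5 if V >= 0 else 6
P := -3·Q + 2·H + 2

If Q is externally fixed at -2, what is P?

The intervention breaks the incoming arrows to Q: Q := -4 if V >= 2 else 7 no longer applies, and Q = -2.
U = -2 if S >= 3 else 5  [with S=0]  = 5
V = max(U, S) + 3  [with U=5, S=0]  = 8
H = 5 if V >= 0 else 6  [with V=8]  = 5
P = -3·Q + 2·H + 2  [with Q=-2, H=5]  = 18

18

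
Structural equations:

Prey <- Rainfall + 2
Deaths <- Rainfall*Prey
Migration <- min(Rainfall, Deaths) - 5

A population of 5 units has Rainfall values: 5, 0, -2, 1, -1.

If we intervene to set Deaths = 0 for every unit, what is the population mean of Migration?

-5.6

Every unit gets Deaths=0 under the intervention. Migration values become -5, -5, -7, -5, -6; E[Migration|do(Deaths=0)] = -5.6.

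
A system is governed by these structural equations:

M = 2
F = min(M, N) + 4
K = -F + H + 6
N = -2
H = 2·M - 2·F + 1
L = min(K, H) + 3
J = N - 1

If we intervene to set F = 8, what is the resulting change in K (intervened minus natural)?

-18

The intervention breaks the incoming arrows to F: F = min(M, N) + 4 no longer applies, and F = 8.
H = 2·M - 2·F + 1  [with M=2, F=8]  = -11
K = -F + H + 6  [with F=8, H=-11]  = -13
Without intervention: F = min(M, N) + 4  [with M=2, N=-2]  = 2; H = 2·M - 2·F + 1  [with M=2, F=2]  = 1; K = -F + H + 6  [with F=2, H=1]  = 5.
Change = -13 − 5 = -18.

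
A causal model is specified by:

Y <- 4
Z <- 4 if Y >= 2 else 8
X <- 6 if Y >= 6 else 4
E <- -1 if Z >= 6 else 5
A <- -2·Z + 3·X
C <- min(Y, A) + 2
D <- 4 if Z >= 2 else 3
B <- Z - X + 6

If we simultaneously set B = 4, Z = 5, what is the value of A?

Under do(B = 4, Z = 5), each intervened variable's structural equation is replaced by its fixed value.
X = 6 if Y >= 6 else 4  [with Y=4]  = 4
A = -2·Z + 3·X  [with Z=5, X=4]  = 2

2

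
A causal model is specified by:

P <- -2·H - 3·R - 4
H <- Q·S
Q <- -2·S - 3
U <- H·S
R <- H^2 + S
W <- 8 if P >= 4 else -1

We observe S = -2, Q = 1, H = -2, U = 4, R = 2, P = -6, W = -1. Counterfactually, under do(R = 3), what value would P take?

The intervention breaks the incoming arrows to R: R <- H^2 + S no longer applies, and R = 3.
Q = -2·S - 3  [with S=-2]  = 1
H = Q·S  [with Q=1, S=-2]  = -2
P = -2·H - 3·R - 4  [with H=-2, R=3]  = -9

-9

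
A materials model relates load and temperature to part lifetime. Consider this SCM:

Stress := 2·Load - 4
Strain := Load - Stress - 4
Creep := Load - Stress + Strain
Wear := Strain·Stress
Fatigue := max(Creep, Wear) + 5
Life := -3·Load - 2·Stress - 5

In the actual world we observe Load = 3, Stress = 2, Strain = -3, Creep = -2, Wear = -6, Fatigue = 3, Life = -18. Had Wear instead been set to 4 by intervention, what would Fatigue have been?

9

The intervention breaks the incoming arrows to Wear: Wear := Strain·Stress no longer applies, and Wear = 4.
Stress = 2·Load - 4  [with Load=3]  = 2
Strain = Load - Stress - 4  [with Load=3, Stress=2]  = -3
Creep = Load - Stress + Strain  [with Load=3, Stress=2, Strain=-3]  = -2
Fatigue = max(Creep, Wear) + 5  [with Creep=-2, Wear=4]  = 9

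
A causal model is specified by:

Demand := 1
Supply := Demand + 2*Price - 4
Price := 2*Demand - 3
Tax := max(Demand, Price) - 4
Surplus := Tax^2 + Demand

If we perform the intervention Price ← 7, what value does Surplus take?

do(Price=7) replaces the equation Price := 2*Demand - 3 with the constant Price = 7.
Tax = max(Demand, Price) - 4  [with Demand=1, Price=7]  = 3
Surplus = Tax^2 + Demand  [with Tax=3, Demand=1]  = 10

10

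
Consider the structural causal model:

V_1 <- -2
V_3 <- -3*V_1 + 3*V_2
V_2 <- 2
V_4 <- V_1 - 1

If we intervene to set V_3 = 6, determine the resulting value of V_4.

The intervention breaks the incoming arrows to V_3: V_3 <- -3*V_1 + 3*V_2 no longer applies, and V_3 = 6.
V_4 is not downstream of the intervention, so its value is determined by the original equations.
V_4 = V_1 - 1  [with V_1=-2]  = -3

-3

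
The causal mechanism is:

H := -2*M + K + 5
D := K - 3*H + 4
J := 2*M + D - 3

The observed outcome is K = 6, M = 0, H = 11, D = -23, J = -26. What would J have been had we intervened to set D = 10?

Intervening sets D = 10 and removes its equation (D := K - 3*H + 4).
J = 2*M + D - 3  [with M=0, D=10]  = 7

7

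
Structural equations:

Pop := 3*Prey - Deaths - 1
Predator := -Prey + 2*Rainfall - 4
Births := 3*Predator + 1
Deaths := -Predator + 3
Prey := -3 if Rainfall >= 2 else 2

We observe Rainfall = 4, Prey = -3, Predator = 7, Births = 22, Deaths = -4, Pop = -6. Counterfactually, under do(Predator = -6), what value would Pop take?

The intervention breaks the incoming arrows to Predator: Predator := -Prey + 2*Rainfall - 4 no longer applies, and Predator = -6.
Prey = -3 if Rainfall >= 2 else 2  [with Rainfall=4]  = -3
Deaths = -Predator + 3  [with Predator=-6]  = 9
Pop = 3*Prey - Deaths - 1  [with Prey=-3, Deaths=9]  = -19

-19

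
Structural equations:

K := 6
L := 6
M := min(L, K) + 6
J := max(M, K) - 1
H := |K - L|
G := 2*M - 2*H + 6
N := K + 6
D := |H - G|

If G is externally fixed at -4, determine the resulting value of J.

do(G=-4) replaces the equation G := 2*M - 2*H + 6 with the constant G = -4.
No directed path runs from G to J, so J keeps its natural value.
M = min(L, K) + 6  [with L=6, K=6]  = 12
J = max(M, K) - 1  [with M=12, K=6]  = 11

11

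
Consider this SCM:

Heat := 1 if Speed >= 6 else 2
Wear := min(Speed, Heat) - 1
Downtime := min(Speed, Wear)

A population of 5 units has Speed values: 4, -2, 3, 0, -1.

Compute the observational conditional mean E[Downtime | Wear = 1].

Observing Wear=1 restricts to units where Wear's equation naturally yields 1: Speed ∈ {4, 3}. In that subpopulation Downtime = 1, 1, mean 1.

1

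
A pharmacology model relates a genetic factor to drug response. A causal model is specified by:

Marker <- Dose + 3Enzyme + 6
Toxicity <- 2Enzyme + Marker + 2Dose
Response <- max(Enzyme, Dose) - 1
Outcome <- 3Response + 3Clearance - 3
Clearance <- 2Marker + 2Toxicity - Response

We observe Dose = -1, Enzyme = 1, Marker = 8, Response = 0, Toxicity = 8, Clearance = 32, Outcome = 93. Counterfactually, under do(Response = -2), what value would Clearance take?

34

Under do(Response=-2), the mechanism Response <- max(Enzyme, Dose) - 1 is discarded; Response is fixed at -2.
Marker = Dose + 3Enzyme + 6  [with Dose=-1, Enzyme=1]  = 8
Toxicity = 2Enzyme + Marker + 2Dose  [with Enzyme=1, Marker=8, Dose=-1]  = 8
Clearance = 2Marker + 2Toxicity - Response  [with Marker=8, Toxicity=8, Response=-2]  = 34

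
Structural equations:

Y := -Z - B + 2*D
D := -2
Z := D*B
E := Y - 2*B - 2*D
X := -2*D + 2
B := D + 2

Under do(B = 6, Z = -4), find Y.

-6

Setting B = 6, Z = -4 by intervention discards those variables' equations.
Y = -Z - B + 2*D  [with Z=-4, B=6, D=-2]  = -6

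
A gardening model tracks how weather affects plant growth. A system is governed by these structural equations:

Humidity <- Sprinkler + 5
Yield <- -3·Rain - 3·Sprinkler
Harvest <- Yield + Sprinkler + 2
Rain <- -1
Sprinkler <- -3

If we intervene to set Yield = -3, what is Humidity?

Under do(Yield=-3), the mechanism Yield <- -3·Rain - 3·Sprinkler is discarded; Yield is fixed at -3.
Since Humidity is not a descendant of the intervened variable, it is unaffected.
Humidity = Sprinkler + 5  [with Sprinkler=-3]  = 2

2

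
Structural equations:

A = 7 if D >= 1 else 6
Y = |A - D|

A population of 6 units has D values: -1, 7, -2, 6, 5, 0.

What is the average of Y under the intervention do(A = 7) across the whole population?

4.5

do(A=7) breaks A's dependence on D. With A=7 fixed, Y across the units is 8, 0, 9, 1, 2, 7, mean 4.5.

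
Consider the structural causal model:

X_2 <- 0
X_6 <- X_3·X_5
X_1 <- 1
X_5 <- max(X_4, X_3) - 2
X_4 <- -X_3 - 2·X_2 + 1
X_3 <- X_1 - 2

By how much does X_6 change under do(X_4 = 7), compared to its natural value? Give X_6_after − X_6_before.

-5

Under do(X_4=7), the mechanism X_4 <- -X_3 - 2·X_2 + 1 is discarded; X_4 is fixed at 7.
X_3 = X_1 - 2  [with X_1=1]  = -1
X_5 = max(X_4, X_3) - 2  [with X_4=7, X_3=-1]  = 5
X_6 = X_3·X_5  [with X_3=-1, X_5=5]  = -5
Without intervention: X_3 = X_1 - 2  [with X_1=1]  = -1; X_4 = -X_3 - 2·X_2 + 1  [with X_3=-1, X_2=0]  = 2; X_5 = max(X_4, X_3) - 2  [with X_4=2, X_3=-1]  = 0; X_6 = X_3·X_5  [with X_3=-1, X_5=0]  = 0.
Change = -5 − 0 = -5.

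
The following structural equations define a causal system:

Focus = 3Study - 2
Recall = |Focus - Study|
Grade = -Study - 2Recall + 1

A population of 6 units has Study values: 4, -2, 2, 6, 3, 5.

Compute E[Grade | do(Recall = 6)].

-14

Under do(Recall=6), Recall's equation is replaced by Recall=6 for every unit. Per-unit Grade: -15, -9, -13, -17, -14, -16. Mean = -14.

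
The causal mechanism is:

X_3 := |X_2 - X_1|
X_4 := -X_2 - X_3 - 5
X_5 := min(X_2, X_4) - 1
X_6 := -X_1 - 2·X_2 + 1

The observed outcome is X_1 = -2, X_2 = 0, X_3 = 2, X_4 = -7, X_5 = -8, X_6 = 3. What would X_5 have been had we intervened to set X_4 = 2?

Intervening sets X_4 = 2 and removes its equation (X_4 := -X_2 - X_3 - 5).
X_5 = min(X_2, X_4) - 1  [with X_2=0, X_4=2]  = -1

-1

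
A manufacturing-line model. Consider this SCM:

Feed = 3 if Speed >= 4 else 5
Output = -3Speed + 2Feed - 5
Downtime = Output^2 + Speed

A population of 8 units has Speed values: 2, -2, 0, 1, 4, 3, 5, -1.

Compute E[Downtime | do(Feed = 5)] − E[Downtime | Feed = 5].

10

do(Feed=5) breaks Feed's dependence on Speed. With Feed=5 fixed, Downtime across the units is 3, 119, 25, 5, 53, 19, 105, 63, mean 49.
Observing Feed=5 restricts to units where Feed's equation naturally yields 5: Speed ∈ {2, -2, 0, 1, 3, -1}. In that subpopulation Downtime = 3, 119, 25, 5, 19, 63, mean 39.
Difference = 49 − 39 = 10.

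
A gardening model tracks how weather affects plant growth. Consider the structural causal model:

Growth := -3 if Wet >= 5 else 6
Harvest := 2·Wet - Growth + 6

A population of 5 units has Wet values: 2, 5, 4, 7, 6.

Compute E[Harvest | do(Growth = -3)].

do(Growth=-3) breaks Growth's dependence on Wet. With Growth=-3 fixed, Harvest across the units is 13, 19, 17, 23, 21, mean 18.6.

18.6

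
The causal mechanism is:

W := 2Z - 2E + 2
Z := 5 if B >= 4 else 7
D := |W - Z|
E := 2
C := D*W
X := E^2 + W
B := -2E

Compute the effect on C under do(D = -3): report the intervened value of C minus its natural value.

-96

The intervention breaks the incoming arrows to D: D := |W - Z| no longer applies, and D = -3.
B = -2E  [with E=2]  = -4
Z = 5 if B >= 4 else 7  [with B=-4]  = 7
W = 2Z - 2E + 2  [with Z=7, E=2]  = 12
C = D*W  [with D=-3, W=12]  = -36
Without intervention: B = -2E  [with E=2]  = -4; Z = 5 if B >= 4 else 7  [with B=-4]  = 7; W = 2Z - 2E + 2  [with Z=7, E=2]  = 12; D = |W - Z|  [with W=12, Z=7]  = 5; C = D*W  [with D=5, W=12]  = 60.
Change = -36 − 60 = -96.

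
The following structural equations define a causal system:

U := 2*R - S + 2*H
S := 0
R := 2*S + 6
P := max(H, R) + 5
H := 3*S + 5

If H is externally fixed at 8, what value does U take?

The intervention breaks the incoming arrows to H: H := 3*S + 5 no longer applies, and H = 8.
R = 2*S + 6  [with S=0]  = 6
U = 2*R - S + 2*H  [with R=6, S=0, H=8]  = 28

28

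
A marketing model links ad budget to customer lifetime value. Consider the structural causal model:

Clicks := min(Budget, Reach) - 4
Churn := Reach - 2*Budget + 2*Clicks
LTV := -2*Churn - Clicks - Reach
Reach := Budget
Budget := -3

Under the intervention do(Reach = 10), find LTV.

-7

do(Reach=10) replaces the equation Reach := Budget with the constant Reach = 10.
Clicks = min(Budget, Reach) - 4  [with Budget=-3, Reach=10]  = -7
Churn = Reach - 2*Budget + 2*Clicks  [with Reach=10, Budget=-3, Clicks=-7]  = 2
LTV = -2*Churn - Clicks - Reach  [with Churn=2, Clicks=-7, Reach=10]  = -7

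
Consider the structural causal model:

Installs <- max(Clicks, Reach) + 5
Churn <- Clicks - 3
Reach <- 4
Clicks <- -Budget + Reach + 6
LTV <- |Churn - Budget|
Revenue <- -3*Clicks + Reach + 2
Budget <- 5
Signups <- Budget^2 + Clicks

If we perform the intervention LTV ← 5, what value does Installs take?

10

The intervention breaks the incoming arrows to LTV: LTV <- |Churn - Budget| no longer applies, and LTV = 5.
Since Installs is not a descendant of the intervened variable, it is unaffected.
Clicks = -Budget + Reach + 6  [with Budget=5, Reach=4]  = 5
Installs = max(Clicks, Reach) + 5  [with Clicks=5, Reach=4]  = 10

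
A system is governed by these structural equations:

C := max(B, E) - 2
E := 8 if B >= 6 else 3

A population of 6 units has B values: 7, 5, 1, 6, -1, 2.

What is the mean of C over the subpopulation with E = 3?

E[C|E=3] averages over only the 4 units with E=3 (B = 5, 1, -1, 2): C = 3, 1, 1, 1, mean 1.5.

1.5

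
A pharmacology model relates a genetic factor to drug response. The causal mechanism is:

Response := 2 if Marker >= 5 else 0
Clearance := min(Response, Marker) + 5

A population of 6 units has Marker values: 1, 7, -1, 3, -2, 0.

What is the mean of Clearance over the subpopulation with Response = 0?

4.4

Observing Response=0 restricts to units where Response's equation naturally yields 0: Marker ∈ {1, -1, 3, -2, 0}. In that subpopulation Clearance = 5, 4, 5, 3, 5, mean 4.4.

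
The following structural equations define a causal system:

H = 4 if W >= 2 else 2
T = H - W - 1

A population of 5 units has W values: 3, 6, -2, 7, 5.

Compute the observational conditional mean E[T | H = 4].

Conditioning on H=4 selects the 4 unit(s) with W ∈ {3, 6, 7, 5}. Their T values: 0, -3, -4, -2. Mean = -2.25.

-2.25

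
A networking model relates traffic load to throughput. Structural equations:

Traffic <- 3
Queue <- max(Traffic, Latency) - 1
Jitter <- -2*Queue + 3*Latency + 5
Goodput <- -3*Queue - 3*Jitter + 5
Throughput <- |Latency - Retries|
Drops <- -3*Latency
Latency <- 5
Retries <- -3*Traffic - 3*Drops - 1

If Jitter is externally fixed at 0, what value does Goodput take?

Intervening sets Jitter = 0 and removes its equation (Jitter <- -2*Queue + 3*Latency + 5).
Queue = max(Traffic, Latency) - 1  [with Traffic=3, Latency=5]  = 4
Goodput = -3*Queue - 3*Jitter + 5  [with Queue=4, Jitter=0]  = -7

-7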